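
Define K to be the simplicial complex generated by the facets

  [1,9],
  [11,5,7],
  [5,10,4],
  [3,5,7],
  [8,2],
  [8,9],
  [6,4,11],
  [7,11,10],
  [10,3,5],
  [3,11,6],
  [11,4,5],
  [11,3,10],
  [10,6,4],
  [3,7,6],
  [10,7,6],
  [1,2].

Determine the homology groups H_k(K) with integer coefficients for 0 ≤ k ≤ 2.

H_0 ≅ Z^2,  H_1 ≅ Z ⊕ Z/2,  H_2 = 0.

Order the vertices as 1 < 2 < 3 < 4 < 5 < 6 < 7 < 8 < 9 < 10 < 11. Listing each simplex with vertices in this order, K has dimension 2 with simplices:

  0-simplices (11): [1], [2], [3], [4], [5], [6], [7], [8], [9], [10], [11]
  1-simplices (22): (22 of them)
  2-simplices (12): [3,5,7], [3,5,10], [3,6,7], [3,6,11], [3,10,11], [4,5,10], [4,5,11], [4,6,10], [4,6,11], [5,7,11], [6,7,10], [7,10,11]

Hence C_0 ≅ Z^11, C_1 ≅ Z^22, C_2 ≅ Z^12.

∂_1: C_1 → C_0 is given by ∂[p,q] = [q] − [p]. For instance
  ∂[3,11] = [11] − [3].
The 11×22 boundary matrix has rank 9 and Smith normal form diag(1,1,1,1,1,1,1,1,1).

Boundary ∂_2: C_2 → C_1 acts by ∂[p,q,r] = [q,r] − [p,r] + [p,q]. For instance
  ∂[3,10,11] = [10,11] − [3,11] + [3,10],
  ∂[5,7,11] = [7,11] − [5,11] + [5,7].
The resulting 22×12 matrix has rank 12, and its Smith normal form has invariant factors (1,1,1,1,1,1,1,1,1,1,1,2).

Reading off H_k = ker ∂_k / im ∂_{k+1}:

  H_0: rank C_0 − rank ∂_1 = 11 − 9 = 2, and the invariant factors of ∂_1 are all 1, so H_0 ≅ Z^2.
  H_1: rank ker ∂_1 − rank ∂_2 = (22 − 9) − 12 = 1, and ∂_2 has invariant factor 2 > 1, so H_1 ≅ Z ⊕ Z/2.
  H_2: rank ker ∂_2 − rank ∂_3 = (12 − 12) − 0 = 0, and there is no ∂_3, so H_2 ≅ 0.

As a check, the Euler characteristic is 11 − 22 + 12 = 1, which agrees with 2 − 1 + 0 = 1.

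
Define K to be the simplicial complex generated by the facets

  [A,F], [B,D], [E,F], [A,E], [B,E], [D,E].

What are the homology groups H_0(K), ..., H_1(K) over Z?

Take the total order A < B < D < E < F on the vertex set. Then K (dimension 1) consists of the simplices:

  0-simplices (5): A, B, D, E, F
  1-simplices (6): AE, AF, BD, BE, DE, EF

so the chain groups are C_0 ≅ Z^5, C_1 ≅ Z^6.

The boundary map ∂_1: C_1 → C_0 maps an edge to its endpoints' difference, ∂[p,q] = q − p. For instance
  ∂BE = E − B.
This gives a 5×6 integer matrix of rank 4; reducing to Smith normal form yields diagonal entries (1,1,1,1).

Now H_k = ker ∂_k / im ∂_{k+1}, so:

  H_0: rank C_0 − rank ∂_1 = 5 − 4 = 1, and the invariant factors of ∂_1 are all 1, so H_0 ≅ Z.
  H_1: rank ker ∂_1 − rank ∂_2 = (6 − 4) − 0 = 2, and there is no ∂_2, so H_1 ≅ Z^2.

As a check, the Euler characteristic is 5 − 6 = -1, which agrees with 1 − 2 = -1.

H_0 = Z,  H_1 = Z^2.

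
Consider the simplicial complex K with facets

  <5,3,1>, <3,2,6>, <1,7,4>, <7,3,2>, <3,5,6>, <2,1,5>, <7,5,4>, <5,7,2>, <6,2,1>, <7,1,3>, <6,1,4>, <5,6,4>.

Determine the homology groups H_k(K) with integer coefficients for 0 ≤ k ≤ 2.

Fix the vertex order 1 < 2 < 3 < 4 < 5 < 6 < 7 and write every simplex with vertices in increasing order. Then dim K = 2 and the simplices of K are:

  0-simplices (7): [1], [2], [3], [4], [5], [6], [7]
  1-simplices (18): [1,2], [1,3], [1,4], [1,5], [1,6], [1,7], [2,3], [2,5], [2,6], [2,7], [3,5], [3,6], [3,7], [4,5], [4,6], [4,7], [5,6], [5,7]
  2-simplices (12): [1,2,5], [1,2,6], [1,3,5], [1,3,7], [1,4,6], [1,4,7], [2,3,6], [2,3,7], [2,5,7], [3,5,6], [4,5,6], [4,5,7]

so the chain groups are C_0 ≅ Z^7, C_1 ≅ Z^18, C_2 ≅ Z^12.

The boundary map ∂_1: C_1 → C_0 sends each edge [p,q] (with p < q) to q − p. For instance
  ∂[1,6] = [6] − [1].
This gives a 7×18 integer matrix of rank 6; reducing to Smith normal form yields diagonal entries (1,1,1,1,1,1).

The boundary map ∂_2: C_2 → C_1 sends each 2-simplex [p,q,r] to [q,r] − [p,r] + [p,q]. For instance
  ∂[2,5,7] = [5,7] − [2,7] + [2,5],
  ∂[4,5,6] = [5,6] − [4,6] + [4,5].
As a 18×12 matrix over Z this has rank 12, with invariant factors (1,1,1,1,1,1,1,1,1,1,1,2).

Reading off H_k = ker ∂_k / im ∂_{k+1}:

  H_0: rank C_0 − rank ∂_1 = 7 − 6 = 1, and the invariant factors of ∂_1 are all 1, so H_0 ≅ Z.
  H_1: rank ker ∂_1 − rank ∂_2 = (18 − 6) − 12 = 0, and ∂_2 has invariant factor 2 > 1, so H_1 ≅ Z/2.
  H_2: rank ker ∂_2 − rank ∂_3 = (12 − 12) − 0 = 0, and there is no ∂_3, so H_2 ≅ 0.

As a check, the Euler characteristic is 7 − 18 + 12 = 1, which agrees with 1 − 0 + 0 = 1.

H_0 ≅ Z,  H_1 ≅ Z/2,  H_2 = 0.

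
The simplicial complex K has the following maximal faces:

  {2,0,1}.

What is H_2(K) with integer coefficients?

K has 3 vertices, 3 edges, 1 triangle.
rank ∂_2 = 1, rank ∂_3 = 0 ⇒ b_2 = 1 − 1 − 0 = 0. So H_2 = 0.

H_2 = 0.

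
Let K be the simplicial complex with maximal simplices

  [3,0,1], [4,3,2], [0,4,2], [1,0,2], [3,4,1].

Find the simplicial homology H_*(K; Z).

We work with the vertex ordering 0 < 1 < 2 < 3 < 4. The simplices of K, each written with vertices in increasing order, are:

  0-simplices (5): [0], [1], [2], [3], [4]
  1-simplices (10): [0,1], [0,2], [0,3], [0,4], [1,2], [1,3], [1,4], [2,3], [2,4], [3,4]
  2-simplices (5): [0,1,2], [0,1,3], [0,2,4], [1,3,4], [2,3,4]

Hence C_0 ≅ Z^5, C_1 ≅ Z^10, C_2 ≅ Z^5.

The boundary map ∂_1: C_1 → C_0 sends each edge [p,q] (with p < q) to q − p. For instance
  ∂[3,4] = [4] − [3].
As a 5×10 matrix over Z this has rank 4, with invariant factors (1,1,1,1).

Boundary ∂_2: C_2 → C_1 sends each 2-simplex [p,q,r] to [q,r] − [p,r] + [p,q]. For instance
  ∂[0,1,2] = [1,2] − [0,2] + [0,1],
  ∂[1,3,4] = [3,4] − [1,4] + [1,3].
The resulting 10×5 matrix has rank 5, and its Smith normal form has invariant factors (1,1,1,1,1).

From H_k ≅ ker(∂_k) / im(∂_{k+1}) we obtain:

  H_0: rank C_0 − rank ∂_1 = 5 − 4 = 1, and the invariant factors of ∂_1 are all 1, so H_0 = Z.
  H_1: rank ker ∂_1 − rank ∂_2 = (10 − 4) − 5 = 1, and the invariant factors of ∂_2 are all 1, so H_1 = Z.
  H_2: rank ker ∂_2 − rank ∂_3 = (5 − 5) − 0 = 0, and there is no ∂_3, so H_2 = 0.

H_0 ≅ Z,  H_1 ≅ Z,  H_2 = 0.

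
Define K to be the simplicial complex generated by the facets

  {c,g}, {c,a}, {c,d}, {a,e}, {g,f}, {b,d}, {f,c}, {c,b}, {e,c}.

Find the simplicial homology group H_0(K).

K has 7 vertices, 9 edges.
rank ∂_0 = 0, rank ∂_1 = 6 ⇒ b_0 = 7 − 0 − 6 = 1; all invariant factors of ∂_1 are 1 so no torsion. So H_0 ≅ Z.

H_0 = Z.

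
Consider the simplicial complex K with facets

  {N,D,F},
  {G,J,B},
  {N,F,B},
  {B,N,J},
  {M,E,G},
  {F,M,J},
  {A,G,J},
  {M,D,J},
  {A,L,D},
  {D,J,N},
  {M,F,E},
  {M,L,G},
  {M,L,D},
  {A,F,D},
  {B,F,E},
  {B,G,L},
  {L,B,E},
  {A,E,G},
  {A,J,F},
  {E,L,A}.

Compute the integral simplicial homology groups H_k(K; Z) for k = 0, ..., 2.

H_0 = Z,  H_1 = Z ⊕ Z/2Z,  H_2 = 0.

Order the vertices as A < B < D < E < F < G < J < L < M < N. Listing each simplex with vertices in this order, K has dimension 2 with simplices:

  0-simplices (10): A, B, D, E, F, G, J, L, M, N
  1-simplices (30): AD, AE, AF, AG, AJ, AL, BE, BF, BG, BJ, BL, BN, DF, DJ, DL, DM, DN, EF, EG, EL, EM, FJ, FM, FN, GJ, GL, GM, JM, JN, LM
  2-simplices (20): ADF, ADL, AEG, AEL, AFJ, AGJ, BEF, BEL, BFN, BGJ, BGL, BJN, DFN, DJM, DJN, DLM, EFM, EGM, FJM, GLM

so the chain groups are C_0 ≅ Z^10, C_1 ≅ Z^30, C_2 ≅ Z^20.

Boundary ∂_1: C_1 → C_0 is given by ∂[p,q] = [q] − [p]. For instance
  ∂AF = F − A.
The resulting 10×30 matrix has rank 9, and its Smith normal form has invariant factors (1,1,1,1,1,1,1,1,1).

The boundary map ∂_2: C_2 → C_1 sends each 2-simplex [p,q,r] to [q,r] − [p,r] + [p,q]. For instance
  ∂BJN = JN − BN + BJ,
  ∂EGM = GM − EM + EG.
This gives a 30×20 integer matrix of rank 20; reducing to Smith normal form yields diagonal entries (1,1,1,1,1,1,1,1,1,1,1,1,1,1,1,1,1,1,1,2).

Now H_k = ker ∂_k / im ∂_{k+1}, so:

  H_0: rank C_0 − rank ∂_1 = 10 − 9 = 1, and the invariant factors of ∂_1 are all 1, so H_0 ≅ Z.
  H_1: rank ker ∂_1 − rank ∂_2 = (30 − 9) − 20 = 1, and ∂_2 has invariant factor 2 > 1, so H_1 ≅ Z ⊕ Z/2Z.
  H_2: rank ker ∂_2 − rank ∂_3 = (20 − 20) − 0 = 0, and there is no ∂_3, so H_2 ≅ 0.

As a check, the Euler characteristic is 10 − 30 + 20 = 0, which agrees with 1 − 1 + 0 = 0.
(K is a triangulation of the Klein bottle.)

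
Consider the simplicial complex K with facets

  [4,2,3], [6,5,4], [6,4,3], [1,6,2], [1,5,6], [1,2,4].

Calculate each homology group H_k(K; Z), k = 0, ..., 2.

H_0 ≅ Z,  H_1 ≅ Z,  H_2 = 0.

K has 6 vertices, 12 edges, 6 triangles.
rank ∂_0 = 0, rank ∂_1 = 5 ⇒ b_0 = 6 − 0 − 5 = 1; all invariant factors of ∂_1 are 1 so no torsion. So H_0 = Z.
rank ∂_1 = 5, rank ∂_2 = 6 ⇒ b_1 = 12 − 5 − 6 = 1; all invariant factors of ∂_2 are 1 so no torsion. So H_1 = Z.
rank ∂_2 = 6, rank ∂_3 = 0 ⇒ b_2 = 6 − 6 − 0 = 0. So H_2 = 0.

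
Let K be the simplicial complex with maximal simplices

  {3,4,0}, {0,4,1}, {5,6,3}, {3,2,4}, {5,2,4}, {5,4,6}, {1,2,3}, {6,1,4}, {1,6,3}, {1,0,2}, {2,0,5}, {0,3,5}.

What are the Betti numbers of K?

K has 7 vertices, 18 edges, 12 triangles.
rank ∂_0 = 0, rank ∂_1 = 6 ⇒ b_0 = 7 − 0 − 6 = 1; all invariant factors of ∂_1 are 1 so no torsion. So H_0 = Z.
rank ∂_1 = 6, rank ∂_2 = 12 ⇒ b_1 = 18 − 6 − 12 = 0; ∂_2 has invariant factor(s) [2] giving torsion. So H_1 = Z_2.
rank ∂_2 = 12, rank ∂_3 = 0 ⇒ b_2 = 12 − 12 − 0 = 0. So H_2 = 0.

b_0 = 1, b_1 = 0, b_2 = 0.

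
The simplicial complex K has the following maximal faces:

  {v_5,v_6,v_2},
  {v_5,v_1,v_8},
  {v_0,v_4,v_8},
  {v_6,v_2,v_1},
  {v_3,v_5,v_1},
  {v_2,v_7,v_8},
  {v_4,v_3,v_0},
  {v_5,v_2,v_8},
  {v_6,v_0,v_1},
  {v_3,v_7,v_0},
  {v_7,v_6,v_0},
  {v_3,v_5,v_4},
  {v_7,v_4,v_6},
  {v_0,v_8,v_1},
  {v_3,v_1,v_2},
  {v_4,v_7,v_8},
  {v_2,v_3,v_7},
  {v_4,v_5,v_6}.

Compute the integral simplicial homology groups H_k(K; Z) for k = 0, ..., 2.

H_0 ≅ Z,  H_1 ≅ Z ⊕ Z/2Z,  H_2 = 0.

K has 9 vertices, 27 edges, 18 triangles.
rank ∂_0 = 0, rank ∂_1 = 8 ⇒ b_0 = 9 − 0 − 8 = 1; all invariant factors of ∂_1 are 1 so no torsion. So H_0 ≅ Z.
rank ∂_1 = 8, rank ∂_2 = 18 ⇒ b_1 = 27 − 8 − 18 = 1; ∂_2 has invariant factor(s) [2] giving torsion. So H_1 ≅ Z ⊕ Z/2Z.
rank ∂_2 = 18, rank ∂_3 = 0 ⇒ b_2 = 18 − 18 − 0 = 0. So H_2 ≅ 0.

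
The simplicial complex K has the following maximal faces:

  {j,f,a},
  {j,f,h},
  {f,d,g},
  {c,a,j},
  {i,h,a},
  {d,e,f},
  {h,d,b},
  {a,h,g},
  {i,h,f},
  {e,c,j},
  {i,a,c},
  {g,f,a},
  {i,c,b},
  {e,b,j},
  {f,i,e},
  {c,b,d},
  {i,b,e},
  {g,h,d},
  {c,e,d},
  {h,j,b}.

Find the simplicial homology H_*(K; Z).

H_0 ≅ Z,  H_1 ≅ Z ⊕ Z_2,  H_2 = 0.

Order the vertices as a < b < c < d < e < f < g < h < i < j. Listing each simplex with vertices in this order, K has dimension 2 with simplices:

  0-simplices (10): a, b, c, d, e, f, g, h, i, j
  1-simplices (30): ac, af, ag, ah, ai, aj, bc, bd, be, bh, bi, bj, cd, ce, ci, cj, de, df, dg, dh, ef, ei, ej, fg, fh, fi, fj, gh, hi, hj
  2-simplices (20): aci, acj, afg, afj, agh, ahi, bcd, bci, bdh, bei, bej, bhj, cde, cej, def, dfg, dgh, efi, fhi, fhj

Hence C_0 ≅ Z^10, C_1 ≅ Z^30, C_2 ≅ Z^20.

∂_1: C_1 → C_0 sends each edge [p,q] (with p < q) to q − p.
The 10×30 boundary matrix has rank 9 and Smith normal form diag(1,1,1,1,1,1,1,1,1).

∂_2: C_2 → C_1 acts by ∂[p,q,r] = [q,r] − [p,r] + [p,q]. For instance
  ∂fhi = hi − fi + fh,
  ∂bei = ei − bi + be.
The resulting 30×20 matrix has rank 20, and its Smith normal form has invariant factors (1,1,1,1,1,1,1,1,1,1,1,1,1,1,1,1,1,1,1,2).

Computing H_k = (kernel of ∂_k) / (image of ∂_{k+1}):

  H_0: rank C_0 − rank ∂_1 = 10 − 9 = 1, and the invariant factors of ∂_1 are all 1, so H_0 ≅ Z.
  H_1: rank ker ∂_1 − rank ∂_2 = (30 − 9) − 20 = 1, and ∂_2 has invariant factor 2 > 1, so H_1 ≅ Z ⊕ Z_2.
  H_2: rank ker ∂_2 − rank ∂_3 = (20 − 20) − 0 = 0, and there is no ∂_3, so H_2 ≅ 0.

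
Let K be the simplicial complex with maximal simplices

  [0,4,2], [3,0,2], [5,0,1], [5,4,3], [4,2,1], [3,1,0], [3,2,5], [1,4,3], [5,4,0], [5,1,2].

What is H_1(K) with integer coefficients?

Fix the vertex order 0 < 1 < 2 < 3 < 4 < 5 and write every simplex with vertices in increasing order. Then dim K = 2 and the simplices of K are:

  0-simplices (6): [0], [1], [2], [3], [4], [5]
  1-simplices (15): [0,1], [0,2], [0,3], [0,4], [0,5], [1,2], [1,3], [1,4], [1,5], [2,3], [2,4], [2,5], [3,4], [3,5], [4,5]
  2-simplices (10): [0,1,3], [0,1,5], [0,2,3], [0,2,4], [0,4,5], [1,2,4], [1,2,5], [1,3,4], [2,3,5], [3,4,5]

so the chain groups are C_0 ≅ Z^6, C_1 ≅ Z^15, C_2 ≅ Z^10.

∂_1: C_1 → C_0 sends each edge [p,q] (with p < q) to q − p. For instance
  ∂[1,3] = [3] − [1].
The resulting 6×15 matrix has rank 5, and its Smith normal form has invariant factors (1,1,1,1,1).

Boundary ∂_2: C_2 → C_1 maps a triangle to the signed sum of its edges. For instance
  ∂[0,4,5] = [4,5] − [0,5] + [0,4],
  ∂[0,1,5] = [1,5] − [0,5] + [0,1].
The 15×10 boundary matrix has rank 10 and Smith normal form diag(1,1,1,1,1,1,1,1,1,2).

From H_k ≅ ker(∂_k) / im(∂_{k+1}) we obtain:

  H_1: rank ker ∂_1 − rank ∂_2 = (15 − 5) − 10 = 0, and ∂_2 has invariant factor 2 > 1, so H_1 ≅ Z/2Z.

H_1 = Z/2Z.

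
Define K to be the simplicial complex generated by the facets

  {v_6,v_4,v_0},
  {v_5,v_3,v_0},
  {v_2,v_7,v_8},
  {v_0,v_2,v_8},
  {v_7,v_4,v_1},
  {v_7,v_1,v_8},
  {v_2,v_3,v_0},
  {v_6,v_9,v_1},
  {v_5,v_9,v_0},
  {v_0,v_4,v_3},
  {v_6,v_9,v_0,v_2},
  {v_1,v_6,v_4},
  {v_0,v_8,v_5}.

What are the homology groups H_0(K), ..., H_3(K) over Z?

H_0 = Z,  H_1 = Z,  H_2 = 0,  H_3 = 0.

Take the total order v_0 < v_1 < v_2 < v_3 < v_4 < v_5 < v_6 < v_7 < v_8 < v_9 on the vertex set. Then K (dimension 3) consists of the simplices:

  0-simplices (10): [v_0], [v_1], [v_2], [v_3], [v_4], [v_5], [v_6], [v_7], [v_8], [v_9]
  1-simplices (25): (25 of them)
  2-simplices (16): (16 of them)
  3-simplices (1): [v_0,v_2,v_6,v_9]

so the chain groups are C_0 ≅ Z^10, C_1 ≅ Z^25, C_2 ≅ Z^16, C_3 ≅ Z^1.

∂_1: C_1 → C_0 is given by ∂[p,q] = [q] − [p]. For instance
  ∂[v_0,v_4] = [v_4] − [v_0].
The 10×25 boundary matrix has rank 9 and Smith normal form diag(1,1,1,1,1,1,1,1,1).

∂_2: C_2 → C_1 sends each 2-simplex [p,q,r] to [q,r] − [p,r] + [p,q]. For instance
  ∂[v_0,v_2,v_3] = [v_2,v_3] − [v_0,v_3] + [v_0,v_2],
  ∂[v_0,v_2,v_8] = [v_2,v_8] − [v_0,v_8] + [v_0,v_2].
As a 25×16 matrix over Z this has rank 15, with invariant factors (1,1,1,1,1,1,1,1,1,1,1,1,1,1,1).

∂_3: C_3 → C_2 sends each 3-simplex σ to the alternating sum Σ_i (−1)^i (σ with its i-th vertex removed). For instance
  ∂[v_0,v_2,v_6,v_9] = [v_2,v_6,v_9] − [v_0,v_6,v_9] + [v_0,v_2,v_9] − [v_0,v_2,v_6].
This gives a 16×1 integer matrix of rank 1; reducing to Smith normal form yields diagonal entries (1).

From H_k ≅ ker(∂_k) / im(∂_{k+1}) we obtain:

  H_0: rank C_0 − rank ∂_1 = 10 − 9 = 1, and the invariant factors of ∂_1 are all 1, so H_0 = Z.
  H_1: rank ker ∂_1 − rank ∂_2 = (25 − 9) − 15 = 1, and the invariant factors of ∂_2 are all 1, so H_1 = Z.
  H_2: rank ker ∂_2 − rank ∂_3 = (16 − 15) − 1 = 0, and the invariant factors of ∂_3 are all 1, so H_2 = 0.
  H_3: rank ker ∂_3 − rank ∂_4 = (1 − 1) − 0 = 0, and there is no ∂_4, so H_3 = 0.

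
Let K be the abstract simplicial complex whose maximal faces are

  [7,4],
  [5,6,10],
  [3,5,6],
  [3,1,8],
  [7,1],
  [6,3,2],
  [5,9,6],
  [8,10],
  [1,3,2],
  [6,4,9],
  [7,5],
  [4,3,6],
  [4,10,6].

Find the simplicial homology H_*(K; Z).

Fix the vertex order 1 < 2 < 3 < 4 < 5 < 6 < 7 < 8 < 9 < 10 and write every simplex with vertices in increasing order. Then dim K = 2 and the simplices of K are:

  0-simplices (10): [1], [2], [3], [4], [5], [6], [7], [8], [9], [10]
  1-simplices (21): [1,2], [1,3], [1,7], [1,8], [2,3], [2,6], [3,4], [3,5], [3,6], [3,8], [4,6], [4,7], [4,9], [4,10], [5,6], [5,7], [5,9], [5,10], [6,9], [6,10], [8,10]
  2-simplices (9): [1,2,3], [1,3,8], [2,3,6], [3,4,6], [3,5,6], [4,6,9], [4,6,10], [5,6,9], [5,6,10]

giving chain groups C_0 ≅ Z^10, C_1 ≅ Z^21, C_2 ≅ Z^9.

Boundary ∂_1: C_1 → C_0 maps an edge to its endpoints' difference, ∂[p,q] = q − p.
As a 10×21 matrix over Z this has rank 9, with invariant factors (1,1,1,1,1,1,1,1,1).

Boundary ∂_2: C_2 → C_1 maps a triangle to the signed sum of its edges. For instance
  ∂[1,2,3] = [2,3] − [1,3] + [1,2],
  ∂[3,4,6] = [4,6] − [3,6] + [3,4].
As a 21×9 matrix over Z this has rank 9, with invariant factors (1,1,1,1,1,1,1,1,1).

Computing H_k = (kernel of ∂_k) / (image of ∂_{k+1}):

  H_0: rank C_0 − rank ∂_1 = 10 − 9 = 1, and the invariant factors of ∂_1 are all 1, so H_0 ≅ Z.
  H_1: rank ker ∂_1 − rank ∂_2 = (21 − 9) − 9 = 3, and the invariant factors of ∂_2 are all 1, so H_1 ≅ Z^3.
  H_2: rank ker ∂_2 − rank ∂_3 = (9 − 9) − 0 = 0, and there is no ∂_3, so H_2 ≅ 0.

As a check, the Euler characteristic is 10 − 21 + 9 = -2, which agrees with 1 − 3 + 0 = -2.

H_0 = Z,  H_1 = Z^3,  H_2 = 0.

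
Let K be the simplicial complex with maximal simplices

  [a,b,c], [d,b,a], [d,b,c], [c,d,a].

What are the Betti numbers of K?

b_0 = 1, b_1 = 0, b_2 = 1.

Order the vertices as a < b < c < d. Listing each simplex with vertices in this order, K has dimension 2 with simplices:

  0-simplices (4): a, b, c, d
  1-simplices (6): ab, ac, ad, bc, bd, cd
  2-simplices (4): abc, abd, acd, bcd

giving chain groups C_0 ≅ Z^4, C_1 ≅ Z^6, C_2 ≅ Z^4.

Boundary ∂_1: C_1 → C_0 sends each edge [p,q] (with p < q) to q − p. For instance
  ∂ad = d − a.
The resulting 4×6 matrix has rank 3, and its Smith normal form has invariant factors (1,1,1).

∂_2: C_2 → C_1 acts by ∂[p,q,r] = [q,r] − [p,r] + [p,q]. For instance
  ∂bcd = cd − bd + bc,
  ∂abd = bd − ad + ab.
This gives a 6×4 integer matrix of rank 3; reducing to Smith normal form yields diagonal entries (1,1,1).

Computing H_k = (kernel of ∂_k) / (image of ∂_{k+1}):

  H_0: rank C_0 − rank ∂_1 = 4 − 3 = 1, and the invariant factors of ∂_1 are all 1, so H_0 = Z.
  H_1: rank ker ∂_1 − rank ∂_2 = (6 − 3) − 3 = 0, and the invariant factors of ∂_2 are all 1, so H_1 = 0.
  H_2: rank ker ∂_2 − rank ∂_3 = (4 − 3) − 0 = 1, and there is no ∂_3, so H_2 = Z.

(K is a triangulation of the 2-sphere S^2.)

Hence the Betti numbers are b_0 = 1, b_1 = 0, b_2 = 1.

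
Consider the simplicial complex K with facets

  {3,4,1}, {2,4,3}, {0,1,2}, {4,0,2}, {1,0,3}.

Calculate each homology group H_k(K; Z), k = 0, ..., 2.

K has 5 vertices, 10 edges, 5 triangles.
rank ∂_0 = 0, rank ∂_1 = 4 ⇒ b_0 = 5 − 0 − 4 = 1; all invariant factors of ∂_1 are 1 so no torsion. So H_0 ≅ Z.
rank ∂_1 = 4, rank ∂_2 = 5 ⇒ b_1 = 10 − 4 − 5 = 1; all invariant factors of ∂_2 are 1 so no torsion. So H_1 ≅ Z.
rank ∂_2 = 5, rank ∂_3 = 0 ⇒ b_2 = 5 − 5 − 0 = 0. So H_2 ≅ 0.

H_0 ≅ Z,  H_1 ≅ Z,  H_2 = 0.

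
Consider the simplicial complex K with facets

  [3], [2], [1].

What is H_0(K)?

H_0 ≅ Z^3.

Order the vertices as 1 < 2 < 3. Listing each simplex with vertices in this order, K has dimension 0 with simplices:

  0-simplices (3): [1], [2], [3]

so the chain groups are C_0 ≅ Z^3.

Now H_k = ker ∂_k / im ∂_{k+1}, so:

  H_0: rank C_0 − rank ∂_1 = 3 − 0 = 3, and there is no ∂_1, so H_0 ≅ Z^3.

(K is a triangulation of a set of 3 points.)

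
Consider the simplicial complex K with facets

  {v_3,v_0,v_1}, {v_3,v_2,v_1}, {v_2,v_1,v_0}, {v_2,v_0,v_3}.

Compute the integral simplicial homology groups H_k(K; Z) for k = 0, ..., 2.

H_0 = Z,  H_1 = 0,  H_2 = Z.

Fix the vertex order v_0 < v_1 < v_2 < v_3 and write every simplex with vertices in increasing order. Then dim K = 2 and the simplices of K are:

  0-simplices (4): [v_0], [v_1], [v_2], [v_3]
  1-simplices (6): [v_0,v_1], [v_0,v_2], [v_0,v_3], [v_1,v_2], [v_1,v_3], [v_2,v_3]
  2-simplices (4): [v_0,v_1,v_2], [v_0,v_1,v_3], [v_0,v_2,v_3], [v_1,v_2,v_3]

so the chain groups are C_0 ≅ Z^4, C_1 ≅ Z^6, C_2 ≅ Z^4.

Boundary ∂_1: C_1 → C_0 is given by ∂[p,q] = [q] − [p].
This gives a 4×6 integer matrix of rank 3; reducing to Smith normal form yields diagonal entries (1,1,1).

Boundary ∂_2: C_2 → C_1 acts by ∂[p,q,r] = [q,r] − [p,r] + [p,q]. For instance
  ∂[v_0,v_1,v_3] = [v_1,v_3] − [v_0,v_3] + [v_0,v_1],
  ∂[v_1,v_2,v_3] = [v_2,v_3] − [v_1,v_3] + [v_1,v_2].
This gives a 6×4 integer matrix of rank 3; reducing to Smith normal form yields diagonal entries (1,1,1).

Reading off H_k = ker ∂_k / im ∂_{k+1}:

  H_0: rank C_0 − rank ∂_1 = 4 − 3 = 1, and the invariant factors of ∂_1 are all 1, so H_0 = Z.
  H_1: rank ker ∂_1 − rank ∂_2 = (6 − 3) − 3 = 0, and the invariant factors of ∂_2 are all 1, so H_1 = 0.
  H_2: rank ker ∂_2 − rank ∂_3 = (4 − 3) − 0 = 1, and there is no ∂_3, so H_2 = Z.

As a check, the Euler characteristic is 4 − 6 + 4 = 2, which agrees with 1 − 0 + 1 = 2.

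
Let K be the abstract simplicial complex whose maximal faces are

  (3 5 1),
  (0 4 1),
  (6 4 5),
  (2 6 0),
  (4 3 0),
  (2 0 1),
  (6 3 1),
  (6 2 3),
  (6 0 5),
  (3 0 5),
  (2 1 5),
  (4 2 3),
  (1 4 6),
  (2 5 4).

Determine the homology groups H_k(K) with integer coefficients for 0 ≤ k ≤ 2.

We work with the vertex ordering 0 < 1 < 2 < 3 < 4 < 5 < 6. The simplices of K, each written with vertices in increasing order, are:

  0-simplices (7): [0], [1], [2], [3], [4], [5], [6]
  1-simplices (21): [0,1], [0,2], [0,3], [0,4], [0,5], [0,6], [1,2], [1,3], [1,4], [1,5], [1,6], [2,3], [2,4], [2,5], [2,6], [3,4], [3,5], [3,6], [4,5], [4,6], [5,6]
  2-simplices (14): [0,1,2], [0,1,4], [0,2,6], [0,3,4], [0,3,5], [0,5,6], [1,2,5], [1,3,5], [1,3,6], [1,4,6], [2,3,4], [2,3,6], [2,4,5], [4,5,6]

Hence C_0 ≅ Z^7, C_1 ≅ Z^21, C_2 ≅ Z^14.

Boundary ∂_1: C_1 → C_0 sends each edge [p,q] (with p < q) to q − p. For instance
  ∂[0,4] = [4] − [0].
The 7×21 boundary matrix has rank 6 and Smith normal form diag(1,1,1,1,1,1).

∂_2: C_2 → C_1 maps a triangle to the signed sum of its edges. For instance
  ∂[2,4,5] = [4,5] − [2,5] + [2,4],
  ∂[0,3,5] = [3,5] − [0,5] + [0,3].
The 21×14 boundary matrix has rank 13 and Smith normal form diag(1,1,1,1,1,1,1,1,1,1,1,1,1).

Reading off H_k = ker ∂_k / im ∂_{k+1}:

  H_0: rank C_0 − rank ∂_1 = 7 − 6 = 1, and the invariant factors of ∂_1 are all 1, so H_0 = Z.
  H_1: rank ker ∂_1 − rank ∂_2 = (21 − 6) − 13 = 2, and the invariant factors of ∂_2 are all 1, so H_1 = Z^2.
  H_2: rank ker ∂_2 − rank ∂_3 = (14 − 13) − 0 = 1, and there is no ∂_3, so H_2 = Z.

As a check, the Euler characteristic is 7 − 21 + 14 = 0, which agrees with 1 − 2 + 1 = 0.
(K is a triangulation of the torus T^2.)

H_0 ≅ Z,  H_1 ≅ Z^2,  H_2 ≅ Z.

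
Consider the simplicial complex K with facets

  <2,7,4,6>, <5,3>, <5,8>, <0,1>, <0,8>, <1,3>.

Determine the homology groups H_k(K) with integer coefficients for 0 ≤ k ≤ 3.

H_0 = Z^2,  H_1 = Z,  H_2 = 0,  H_3 = 0.

K has 9 vertices, 11 edges, 4 triangles, 1 3-simplex.
rank ∂_0 = 0, rank ∂_1 = 7 ⇒ b_0 = 9 − 0 − 7 = 2; all invariant factors of ∂_1 are 1 so no torsion. So H_0 ≅ Z^2.
rank ∂_1 = 7, rank ∂_2 = 3 ⇒ b_1 = 11 − 7 − 3 = 1; all invariant factors of ∂_2 are 1 so no torsion. So H_1 ≅ Z.
rank ∂_2 = 3, rank ∂_3 = 1 ⇒ b_2 = 4 − 3 − 1 = 0; all invariant factors of ∂_3 are 1 so no torsion. So H_2 ≅ 0.
rank ∂_3 = 1, rank ∂_4 = 0 ⇒ b_3 = 1 − 1 − 0 = 0. So H_3 ≅ 0.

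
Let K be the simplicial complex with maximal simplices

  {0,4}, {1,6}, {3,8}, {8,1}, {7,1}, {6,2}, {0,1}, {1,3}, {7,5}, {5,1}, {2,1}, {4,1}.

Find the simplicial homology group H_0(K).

Fix the vertex order 0 < 1 < 2 < 3 < 4 < 5 < 6 < 7 < 8 and write every simplex with vertices in increasing order. Then dim K = 1 and the simplices of K are:

  0-simplices (9): [0], [1], [2], [3], [4], [5], [6], [7], [8]
  1-simplices (12): [0,1], [0,4], [1,2], [1,3], [1,4], [1,5], [1,6], [1,7], [1,8], [2,6], [3,8], [5,7]

Hence C_0 ≅ Z^9, C_1 ≅ Z^12.

The boundary map ∂_1: C_1 → C_0 maps an edge to its endpoints' difference, ∂[p,q] = q − p. For instance
  ∂[1,4] = [4] − [1].
The 9×12 boundary matrix has rank 8 and Smith normal form diag(1,1,1,1,1,1,1,1).

Reading off H_k = ker ∂_k / im ∂_{k+1}:

  H_0: rank C_0 − rank ∂_1 = 9 − 8 = 1, and the invariant factors of ∂_1 are all 1, so H_0 ≅ Z.

H_0 = Z.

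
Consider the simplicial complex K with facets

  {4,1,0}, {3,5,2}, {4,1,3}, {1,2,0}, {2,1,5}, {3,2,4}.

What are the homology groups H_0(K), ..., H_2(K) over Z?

We work with the vertex ordering 0 < 1 < 2 < 3 < 4 < 5. The simplices of K, each written with vertices in increasing order, are:

  0-simplices (6): [0], [1], [2], [3], [4], [5]
  1-simplices (12): [0,1], [0,2], [0,4], [1,2], [1,3], [1,4], [1,5], [2,3], [2,4], [2,5], [3,4], [3,5]
  2-simplices (6): [0,1,2], [0,1,4], [1,2,5], [1,3,4], [2,3,4], [2,3,5]

so the chain groups are C_0 ≅ Z^6, C_1 ≅ Z^12, C_2 ≅ Z^6.

∂_1: C_1 → C_0 sends each edge [p,q] (with p < q) to q − p.
The 6×12 boundary matrix has rank 5 and Smith normal form diag(1,1,1,1,1).

The boundary map ∂_2: C_2 → C_1 acts by ∂[p,q,r] = [q,r] − [p,r] + [p,q]. For instance
  ∂[2,3,5] = [3,5] − [2,5] + [2,3],
  ∂[2,3,4] = [3,4] − [2,4] + [2,3].
As a 12×6 matrix over Z this has rank 6, with invariant factors (1,1,1,1,1,1).

Computing H_k = (kernel of ∂_k) / (image of ∂_{k+1}):

  H_0: rank C_0 − rank ∂_1 = 6 − 5 = 1, and the invariant factors of ∂_1 are all 1, so H_0 ≅ Z.
  H_1: rank ker ∂_1 − rank ∂_2 = (12 − 5) − 6 = 1, and the invariant factors of ∂_2 are all 1, so H_1 ≅ Z.
  H_2: rank ker ∂_2 − rank ∂_3 = (6 − 6) − 0 = 0, and there is no ∂_3, so H_2 ≅ 0.

(K is a triangulation of the cylinder S^1 x I.)

H_0 ≅ Z,  H_1 ≅ Z,  H_2 = 0.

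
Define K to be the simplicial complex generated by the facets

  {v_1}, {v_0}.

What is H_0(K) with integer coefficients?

Order the vertices as v_0 < v_1. Listing each simplex with vertices in this order, K has dimension 0 with simplices:

  0-simplices (2): [v_0], [v_1]

Hence C_0 ≅ Z^2.

Now H_k = ker ∂_k / im ∂_{k+1}, so:

  H_0: rank C_0 − rank ∂_1 = 2 − 0 = 2, and there is no ∂_1, so H_0 ≅ Z^2.

H_0 = Z^2.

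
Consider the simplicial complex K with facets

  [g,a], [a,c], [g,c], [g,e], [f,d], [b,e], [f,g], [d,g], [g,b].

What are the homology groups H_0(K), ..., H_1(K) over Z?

H_0 = Z,  H_1 = Z^3.

Take the total order a < b < c < d < e < f < g on the vertex set. Then K (dimension 1) consists of the simplices:

  0-simplices (7): a, b, c, d, e, f, g
  1-simplices (9): ac, ag, be, bg, cg, df, dg, eg, fg

giving chain groups C_0 ≅ Z^7, C_1 ≅ Z^9.

The boundary map ∂_1: C_1 → C_0 sends each edge [p,q] (with p < q) to q − p. For instance
  ∂ac = c − a.
As a 7×9 matrix over Z this has rank 6, with invariant factors (1,1,1,1,1,1).

From H_k ≅ ker(∂_k) / im(∂_{k+1}) we obtain:

  H_0: rank C_0 − rank ∂_1 = 7 − 6 = 1, and the invariant factors of ∂_1 are all 1, so H_0 = Z.
  H_1: rank ker ∂_1 − rank ∂_2 = (9 − 6) − 0 = 3, and there is no ∂_2, so H_1 = Z^3.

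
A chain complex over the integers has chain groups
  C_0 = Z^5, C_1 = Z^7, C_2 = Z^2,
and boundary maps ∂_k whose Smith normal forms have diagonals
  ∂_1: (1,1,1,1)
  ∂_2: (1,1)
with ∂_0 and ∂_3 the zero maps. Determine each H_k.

H_0: b_0 = 5 − 0 − 4 = 1; torsion from ∂_1 factors > 1: none. So H_0 ≅ Z.
H_1: b_1 = 7 − 4 − 2 = 1; torsion from ∂_2 factors > 1: none. So H_1 ≅ Z.
H_2: b_2 = 2 − 2 − 0 = 0; torsion from ∂_3 factors > 1: none. So H_2 ≅ 0.

H_0 ≅ Z,  H_1 ≅ Z,  H_2 = 0.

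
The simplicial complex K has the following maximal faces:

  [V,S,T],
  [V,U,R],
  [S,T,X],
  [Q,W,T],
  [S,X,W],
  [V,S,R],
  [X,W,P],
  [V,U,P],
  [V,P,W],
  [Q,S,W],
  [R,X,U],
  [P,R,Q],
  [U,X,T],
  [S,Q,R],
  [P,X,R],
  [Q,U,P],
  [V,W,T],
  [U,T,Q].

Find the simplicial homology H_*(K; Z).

Order the vertices as P < Q < R < S < T < U < V < W < X. Listing each simplex with vertices in this order, K has dimension 2 with simplices:

  0-simplices (9): P, Q, R, S, T, U, V, W, X
  1-simplices (27): PQ, PR, PU, PV, PW, PX, QR, QS, QT, QU, QW, RS, RU, RV, RX, ST, SV, SW, SX, TU, TV, TW, TX, UV, UX, VW, WX
  2-simplices (18): PQR, PQU, PRX, PUV, PVW, PWX, QRS, QSW, QTU, QTW, RSV, RUV, RUX, STV, STX, SWX, TUX, TVW

Hence C_0 ≅ Z^9, C_1 ≅ Z^27, C_2 ≅ Z^18.

The boundary map ∂_1: C_1 → C_0 is given by ∂[p,q] = [q] − [p]. For instance
  ∂RS = S − R.
The resulting 9×27 matrix has rank 8, and its Smith normal form has invariant factors (1,1,1,1,1,1,1,1).

∂_2: C_2 → C_1 acts by ∂[p,q,r] = [q,r] − [p,r] + [p,q]. For instance
  ∂PRX = RX − PX + PR,
  ∂TUX = UX − TX + TU.
As a 27×18 matrix over Z this has rank 18, with invariant factors (1,1,1,1,1,1,1,1,1,1,1,1,1,1,1,1,1,2).

From H_k ≅ ker(∂_k) / im(∂_{k+1}) we obtain:

  H_0: rank C_0 − rank ∂_1 = 9 − 8 = 1, and the invariant factors of ∂_1 are all 1, so H_0 = Z.
  H_1: rank ker ∂_1 − rank ∂_2 = (27 − 8) − 18 = 1, and ∂_2 has invariant factor 2 > 1, so H_1 = Z × Z/2.
  H_2: rank ker ∂_2 − rank ∂_3 = (18 − 18) − 0 = 0, and there is no ∂_3, so H_2 = 0.

As a check, the Euler characteristic is 9 − 27 + 18 = 0, which agrees with 1 − 1 + 0 = 0.
(K is a triangulation of the Klein bottle.)

H_0 ≅ Z,  H_1 ≅ Z × Z/2,  H_2 = 0.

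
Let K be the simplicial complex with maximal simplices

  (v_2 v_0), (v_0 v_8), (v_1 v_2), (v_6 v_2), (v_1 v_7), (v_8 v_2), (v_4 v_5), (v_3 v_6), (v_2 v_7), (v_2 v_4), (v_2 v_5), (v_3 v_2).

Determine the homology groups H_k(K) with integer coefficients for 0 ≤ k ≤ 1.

H_0 = Z,  H_1 = Z^4.

Order the vertices as v_0 < v_1 < v_2 < v_3 < v_4 < v_5 < v_6 < v_7 < v_8. Listing each simplex with vertices in this order, K has dimension 1 with simplices:

  0-simplices (9): [v_0], [v_1], [v_2], [v_3], [v_4], [v_5], [v_6], [v_7], [v_8]
  1-simplices (12): [v_0,v_2], [v_0,v_8], [v_1,v_2], [v_1,v_7], [v_2,v_3], [v_2,v_4], [v_2,v_5], [v_2,v_6], [v_2,v_7], [v_2,v_8], [v_3,v_6], [v_4,v_5]

so the chain groups are C_0 ≅ Z^9, C_1 ≅ Z^12.

Boundary ∂_1: C_1 → C_0 is given by ∂[p,q] = [q] − [p]. For instance
  ∂[v_2,v_7] = [v_7] − [v_2].
This gives a 9×12 integer matrix of rank 8; reducing to Smith normal form yields diagonal entries (1,1,1,1,1,1,1,1).

Reading off H_k = ker ∂_k / im ∂_{k+1}:

  H_0: rank C_0 − rank ∂_1 = 9 − 8 = 1, and the invariant factors of ∂_1 are all 1, so H_0 = Z.
  H_1: rank ker ∂_1 − rank ∂_2 = (12 − 8) − 0 = 4, and there is no ∂_2, so H_1 = Z^4.

As a check, the Euler characteristic is 9 − 12 = -3, which agrees with 1 − 4 = -3.
(K is a triangulation of a wedge of 4 circles.)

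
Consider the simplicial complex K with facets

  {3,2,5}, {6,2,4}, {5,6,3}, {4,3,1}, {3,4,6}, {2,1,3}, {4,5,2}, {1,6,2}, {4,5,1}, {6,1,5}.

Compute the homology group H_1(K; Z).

K has 6 vertices, 15 edges, 10 triangles.
rank ∂_1 = 5, rank ∂_2 = 10 ⇒ b_1 = 15 − 5 − 10 = 0; ∂_2 has invariant factor(s) [2] giving torsion. So H_1 ≅ Z/2Z.

H_1 = Z/2Z.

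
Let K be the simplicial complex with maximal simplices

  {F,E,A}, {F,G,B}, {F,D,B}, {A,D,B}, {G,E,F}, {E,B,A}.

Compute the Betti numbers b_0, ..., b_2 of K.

b_0 = 1, b_1 = 1, b_2 = 0.

K has 6 vertices, 12 edges, 6 triangles.
rank ∂_0 = 0, rank ∂_1 = 5 ⇒ b_0 = 6 − 0 − 5 = 1; all invariant factors of ∂_1 are 1 so no torsion. So H_0 = Z.
rank ∂_1 = 5, rank ∂_2 = 6 ⇒ b_1 = 12 − 5 − 6 = 1; all invariant factors of ∂_2 are 1 so no torsion. So H_1 = Z.
rank ∂_2 = 6, rank ∂_3 = 0 ⇒ b_2 = 6 − 6 − 0 = 0. So H_2 = 0.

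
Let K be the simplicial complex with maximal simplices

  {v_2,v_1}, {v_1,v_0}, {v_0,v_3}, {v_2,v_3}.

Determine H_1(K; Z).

Order the vertices as v_0 < v_1 < v_2 < v_3. Listing each simplex with vertices in this order, K has dimension 1 with simplices:

  0-simplices (4): [v_0], [v_1], [v_2], [v_3]
  1-simplices (4): [v_0,v_1], [v_0,v_3], [v_1,v_2], [v_2,v_3]

Hence C_0 ≅ Z^4, C_1 ≅ Z^4.

∂_1: C_1 → C_0 sends each edge [p,q] (with p < q) to q − p. For instance
  ∂[v_0,v_1] = [v_1] − [v_0].
The 4×4 boundary matrix has rank 3 and Smith normal form diag(1,1,1).

Now H_k = ker ∂_k / im ∂_{k+1}, so:

  H_1: rank ker ∂_1 − rank ∂_2 = (4 − 3) − 0 = 1, and there is no ∂_2, so H_1 ≅ Z.

H_1 = Z.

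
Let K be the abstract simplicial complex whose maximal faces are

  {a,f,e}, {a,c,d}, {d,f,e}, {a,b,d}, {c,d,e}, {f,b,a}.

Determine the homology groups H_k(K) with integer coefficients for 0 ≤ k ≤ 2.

Take the total order a < b < c < d < e < f on the vertex set. Then K (dimension 2) consists of the simplices:

  0-simplices (6): a, b, c, d, e, f
  1-simplices (12): ab, ac, ad, ae, af, bd, bf, cd, ce, de, df, ef
  2-simplices (6): abd, abf, acd, aef, cde, def

giving chain groups C_0 ≅ Z^6, C_1 ≅ Z^12, C_2 ≅ Z^6.

Boundary ∂_1: C_1 → C_0 maps an edge to its endpoints' difference, ∂[p,q] = q − p. For instance
  ∂ae = e − a.
As a 6×12 matrix over Z this has rank 5, with invariant factors (1,1,1,1,1).

∂_2: C_2 → C_1 sends each 2-simplex [p,q,r] to [q,r] − [p,r] + [p,q]. For instance
  ∂cde = de − ce + cd,
  ∂acd = cd − ad + ac.
As a 12×6 matrix over Z this has rank 6, with invariant factors (1,1,1,1,1,1).

Reading off H_k = ker ∂_k / im ∂_{k+1}:

  H_0: rank C_0 − rank ∂_1 = 6 − 5 = 1, and the invariant factors of ∂_1 are all 1, so H_0 ≅ Z.
  H_1: rank ker ∂_1 − rank ∂_2 = (12 − 5) − 6 = 1, and the invariant factors of ∂_2 are all 1, so H_1 ≅ Z.
  H_2: rank ker ∂_2 − rank ∂_3 = (6 − 6) − 0 = 0, and there is no ∂_3, so H_2 ≅ 0.

H_0 ≅ Z,  H_1 ≅ Z,  H_2 = 0.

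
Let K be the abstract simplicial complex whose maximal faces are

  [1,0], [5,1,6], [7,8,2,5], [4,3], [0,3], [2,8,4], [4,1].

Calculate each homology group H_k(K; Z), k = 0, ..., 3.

H_0 ≅ Z,  H_1 ≅ Z^2,  H_2 = 0,  H_3 = 0.

Order the vertices as 0 < 1 < 2 < 3 < 4 < 5 < 6 < 7 < 8. Listing each simplex with vertices in this order, K has dimension 3 with simplices:

  0-simplices (9): [0], [1], [2], [3], [4], [5], [6], [7], [8]
  1-simplices (15): [0,1], [0,3], [1,4], [1,5], [1,6], [2,4], [2,5], [2,7], [2,8], [3,4], [4,8], [5,6], [5,7], [5,8], [7,8]
  2-simplices (6): [1,5,6], [2,4,8], [2,5,7], [2,5,8], [2,7,8], [5,7,8]
  3-simplices (1): [2,5,7,8]

Hence C_0 ≅ Z^9, C_1 ≅ Z^15, C_2 ≅ Z^6, C_3 ≅ Z^1.

∂_1: C_1 → C_0 is given by ∂[p,q] = [q] − [p].
As a 9×15 matrix over Z this has rank 8, with invariant factors (1,1,1,1,1,1,1,1).

The boundary map ∂_2: C_2 → C_1 sends each 2-simplex [p,q,r] to [q,r] − [p,r] + [p,q]. For instance
  ∂[2,4,8] = [4,8] − [2,8] + [2,4],
  ∂[1,5,6] = [5,6] − [1,6] + [1,5].
As a 15×6 matrix over Z this has rank 5, with invariant factors (1,1,1,1,1).

∂_3: C_3 → C_2 sends each 3-simplex σ to the alternating sum Σ_i (−1)^i (σ with its i-th vertex removed). For instance
  ∂[2,5,7,8] = [5,7,8] − [2,7,8] + [2,5,8] − [2,5,7].
The resulting 6×1 matrix has rank 1, and its Smith normal form has invariant factors (1).

Computing H_k = (kernel of ∂_k) / (image of ∂_{k+1}):

  H_0: rank C_0 − rank ∂_1 = 9 − 8 = 1, and the invariant factors of ∂_1 are all 1, so H_0 ≅ Z.
  H_1: rank ker ∂_1 − rank ∂_2 = (15 − 8) − 5 = 2, and the invariant factors of ∂_2 are all 1, so H_1 ≅ Z^2.
  H_2: rank ker ∂_2 − rank ∂_3 = (6 − 5) − 1 = 0, and the invariant factors of ∂_3 are all 1, so H_2 ≅ 0.
  H_3: rank ker ∂_3 − rank ∂_4 = (1 − 1) − 0 = 0, and there is no ∂_4, so H_3 ≅ 0.

As a check, the Euler characteristic is 9 − 15 + 6 − 1 = -1, which agrees with 1 − 2 + 0 − 0 = -1.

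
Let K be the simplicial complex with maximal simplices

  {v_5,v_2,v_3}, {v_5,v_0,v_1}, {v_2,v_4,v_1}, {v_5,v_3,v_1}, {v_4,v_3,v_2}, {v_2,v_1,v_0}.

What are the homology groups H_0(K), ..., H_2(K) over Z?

H_0 = Z,  H_1 = Z,  H_2 = 0.

Take the total order v_0 < v_1 < v_2 < v_3 < v_4 < v_5 on the vertex set. Then K (dimension 2) consists of the simplices:

  0-simplices (6): [v_0], [v_1], [v_2], [v_3], [v_4], [v_5]
  1-simplices (12): [v_0,v_1], [v_0,v_2], [v_0,v_5], [v_1,v_2], [v_1,v_3], [v_1,v_4], [v_1,v_5], [v_2,v_3], [v_2,v_4], [v_2,v_5], [v_3,v_4], [v_3,v_5]
  2-simplices (6): [v_0,v_1,v_2], [v_0,v_1,v_5], [v_1,v_2,v_4], [v_1,v_3,v_5], [v_2,v_3,v_4], [v_2,v_3,v_5]

so the chain groups are C_0 ≅ Z^6, C_1 ≅ Z^12, C_2 ≅ Z^6.

The boundary map ∂_1: C_1 → C_0 maps an edge to its endpoints' difference, ∂[p,q] = q − p.
This gives a 6×12 integer matrix of rank 5; reducing to Smith normal form yields diagonal entries (1,1,1,1,1).

∂_2: C_2 → C_1 maps a triangle to the signed sum of its edges. For instance
  ∂[v_2,v_3,v_5] = [v_3,v_5] − [v_2,v_5] + [v_2,v_3],
  ∂[v_1,v_3,v_5] = [v_3,v_5] − [v_1,v_5] + [v_1,v_3].
This gives a 12×6 integer matrix of rank 6; reducing to Smith normal form yields diagonal entries (1,1,1,1,1,1).

From H_k ≅ ker(∂_k) / im(∂_{k+1}) we obtain:

  H_0: rank C_0 − rank ∂_1 = 6 − 5 = 1, and the invariant factors of ∂_1 are all 1, so H_0 = Z.
  H_1: rank ker ∂_1 − rank ∂_2 = (12 − 5) − 6 = 1, and the invariant factors of ∂_2 are all 1, so H_1 = Z.
  H_2: rank ker ∂_2 − rank ∂_3 = (6 − 6) − 0 = 0, and there is no ∂_3, so H_2 = 0.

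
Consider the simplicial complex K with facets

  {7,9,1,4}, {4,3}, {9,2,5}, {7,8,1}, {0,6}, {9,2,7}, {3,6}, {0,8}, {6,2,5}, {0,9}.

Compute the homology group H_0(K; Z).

H_0 ≅ Z.

Fix the vertex order 0 < 1 < 2 < 3 < 4 < 5 < 6 < 7 < 8 < 9 and write every simplex with vertices in increasing order. Then dim K = 3 and the simplices of K are:

  0-simplices (10): [0], [1], [2], [3], [4], [5], [6], [7], [8], [9]
  1-simplices (19): [0,6], [0,8], [0,9], [1,4], [1,7], [1,8], [1,9], [2,5], [2,6], [2,7], [2,9], [3,4], [3,6], [4,7], [4,9], [5,6], [5,9], [7,8], [7,9]
  2-simplices (8): [1,4,7], [1,4,9], [1,7,8], [1,7,9], [2,5,6], [2,5,9], [2,7,9], [4,7,9]
  3-simplices (1): [1,4,7,9]

giving chain groups C_0 ≅ Z^10, C_1 ≅ Z^19, C_2 ≅ Z^8, C_3 ≅ Z^1.

The boundary map ∂_1: C_1 → C_0 is given by ∂[p,q] = [q] − [p]. For instance
  ∂[5,6] = [6] − [5].
The resulting 10×19 matrix has rank 9, and its Smith normal form has invariant factors (1,1,1,1,1,1,1,1,1).

Boundary ∂_2: C_2 → C_1 maps a triangle to the signed sum of its edges. For instance
  ∂[2,7,9] = [7,9] − [2,9] + [2,7],
  ∂[1,4,9] = [4,9] − [1,9] + [1,4].
The 19×8 boundary matrix has rank 7 and Smith normal form diag(1,1,1,1,1,1,1).

Boundary ∂_3: C_3 → C_2 sends each 3-simplex σ to the alternating sum Σ_i (−1)^i (σ with its i-th vertex removed). For instance
  ∂[1,4,7,9] = [4,7,9] − [1,7,9] + [1,4,9] − [1,4,7].
As a 8×1 matrix over Z this has rank 1, with invariant factors (1).

Now H_k = ker ∂_k / im ∂_{k+1}, so:

  H_0: rank C_0 − rank ∂_1 = 10 − 9 = 1, and the invariant factors of ∂_1 are all 1, so H_0 = Z.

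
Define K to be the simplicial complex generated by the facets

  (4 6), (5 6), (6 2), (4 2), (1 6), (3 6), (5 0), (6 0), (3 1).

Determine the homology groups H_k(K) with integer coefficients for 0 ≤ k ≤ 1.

H_0 = Z,  H_1 = Z^3.

Take the total order 0 < 1 < 2 < 3 < 4 < 5 < 6 on the vertex set. Then K (dimension 1) consists of the simplices:

  0-simplices (7): [0], [1], [2], [3], [4], [5], [6]
  1-simplices (9): [0,5], [0,6], [1,3], [1,6], [2,4], [2,6], [3,6], [4,6], [5,6]

so the chain groups are C_0 ≅ Z^7, C_1 ≅ Z^9.

The boundary map ∂_1: C_1 → C_0 maps an edge to its endpoints' difference, ∂[p,q] = q − p. For instance
  ∂[3,6] = [6] − [3].
This gives a 7×9 integer matrix of rank 6; reducing to Smith normal form yields diagonal entries (1,1,1,1,1,1).

Reading off H_k = ker ∂_k / im ∂_{k+1}:

  H_0: rank C_0 − rank ∂_1 = 7 − 6 = 1, and the invariant factors of ∂_1 are all 1, so H_0 ≅ Z.
  H_1: rank ker ∂_1 − rank ∂_2 = (9 − 6) − 0 = 3, and there is no ∂_2, so H_1 ≅ Z^3.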